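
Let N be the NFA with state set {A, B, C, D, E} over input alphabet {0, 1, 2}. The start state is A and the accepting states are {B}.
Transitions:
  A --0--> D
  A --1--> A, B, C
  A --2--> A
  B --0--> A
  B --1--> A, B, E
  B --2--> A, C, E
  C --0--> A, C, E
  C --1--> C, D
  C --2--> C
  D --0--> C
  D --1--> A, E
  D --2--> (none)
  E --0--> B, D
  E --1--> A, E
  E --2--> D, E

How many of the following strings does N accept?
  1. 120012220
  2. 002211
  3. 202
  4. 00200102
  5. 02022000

1

120012220: accepted
002211: rejected
202: rejected
00200102: rejected
02022000: rejected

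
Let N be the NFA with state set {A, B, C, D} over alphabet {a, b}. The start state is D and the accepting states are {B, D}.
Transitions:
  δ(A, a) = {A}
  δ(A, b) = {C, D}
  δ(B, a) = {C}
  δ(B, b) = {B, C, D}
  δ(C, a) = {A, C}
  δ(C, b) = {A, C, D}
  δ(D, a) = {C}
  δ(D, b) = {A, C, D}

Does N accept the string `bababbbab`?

Start: {D}
read b: {A, C, D}
read a: {A, C}
read b: {A, C, D}
read a: {A, C}
read b: {A, C, D}
read b: {A, C, D}
read b: {A, C, D}
read a: {A, C}
read b: {A, C, D}
Reachable ∩ accepting = {D} — nonempty.

accepted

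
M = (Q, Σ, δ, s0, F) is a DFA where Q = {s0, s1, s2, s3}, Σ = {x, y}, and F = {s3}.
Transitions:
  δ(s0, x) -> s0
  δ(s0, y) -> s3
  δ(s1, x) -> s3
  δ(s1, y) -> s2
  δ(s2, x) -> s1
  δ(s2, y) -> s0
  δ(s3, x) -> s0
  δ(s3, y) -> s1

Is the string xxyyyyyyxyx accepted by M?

accepted

s0 --x--> s0
s0 --x--> s0
s0 --y--> s3
s3 --y--> s1
s1 --y--> s2
s2 --y--> s0
s0 --y--> s3
s3 --y--> s1
s1 --x--> s3
s3 --y--> s1
s1 --x--> s3
End in state s3, which is an accepting state.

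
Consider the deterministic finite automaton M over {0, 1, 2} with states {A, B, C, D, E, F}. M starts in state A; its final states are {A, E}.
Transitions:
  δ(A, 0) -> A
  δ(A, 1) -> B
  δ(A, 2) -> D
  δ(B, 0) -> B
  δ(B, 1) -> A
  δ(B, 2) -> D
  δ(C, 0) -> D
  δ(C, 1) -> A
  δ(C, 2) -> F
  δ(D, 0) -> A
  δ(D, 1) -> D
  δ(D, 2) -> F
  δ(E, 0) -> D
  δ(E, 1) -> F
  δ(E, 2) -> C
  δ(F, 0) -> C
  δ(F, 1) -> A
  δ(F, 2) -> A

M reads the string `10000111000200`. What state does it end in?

A

A --1--> B
B --0--> B
B --0--> B
B --0--> B
B --0--> B
B --1--> A
A --1--> B
B --1--> A
A --0--> A
A --0--> A
A --0--> A
A --2--> D
D --0--> A
A --0--> A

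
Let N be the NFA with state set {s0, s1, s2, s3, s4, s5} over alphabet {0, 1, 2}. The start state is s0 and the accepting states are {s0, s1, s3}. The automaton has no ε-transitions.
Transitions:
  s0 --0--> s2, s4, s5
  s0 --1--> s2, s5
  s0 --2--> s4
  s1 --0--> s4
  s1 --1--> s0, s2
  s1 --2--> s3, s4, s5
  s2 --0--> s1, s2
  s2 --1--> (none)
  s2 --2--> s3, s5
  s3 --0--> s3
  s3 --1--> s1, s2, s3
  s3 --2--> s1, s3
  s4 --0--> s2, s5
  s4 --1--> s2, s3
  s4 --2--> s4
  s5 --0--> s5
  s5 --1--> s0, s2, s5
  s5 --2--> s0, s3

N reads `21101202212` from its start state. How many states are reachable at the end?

5

Start: {s0}
read 2: {s4}
read 1: {s2, s3}
read 1: {s1, s2, s3}
read 0: {s1, s2, s3, s4}
read 1: {s0, s1, s2, s3}
read 2: {s1, s3, s4, s5}
read 0: {s2, s3, s4, s5}
read 2: {s0, s1, s3, s4, s5}
read 2: {s0, s1, s3, s4, s5}
read 1: {s0, s1, s2, s3, s5}
read 2: {s0, s1, s3, s4, s5}
Final reachable set {s0, s1, s3, s4, s5} has 5 states.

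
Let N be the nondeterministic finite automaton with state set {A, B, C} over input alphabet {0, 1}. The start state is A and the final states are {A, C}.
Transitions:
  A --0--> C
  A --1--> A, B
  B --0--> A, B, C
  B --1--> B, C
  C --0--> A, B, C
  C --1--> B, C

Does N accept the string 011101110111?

Start: {A}
read 0: {C}
read 1: {B, C}
read 1: {B, C}
read 1: {B, C}
read 0: {A, B, C}
read 1: {A, B, C}
read 1: {A, B, C}
read 1: {A, B, C}
read 0: {A, B, C}
read 1: {A, B, C}
read 1: {A, B, C}
read 1: {A, B, C}
Reachable ∩ accepting = {A, C} — nonempty.

accepted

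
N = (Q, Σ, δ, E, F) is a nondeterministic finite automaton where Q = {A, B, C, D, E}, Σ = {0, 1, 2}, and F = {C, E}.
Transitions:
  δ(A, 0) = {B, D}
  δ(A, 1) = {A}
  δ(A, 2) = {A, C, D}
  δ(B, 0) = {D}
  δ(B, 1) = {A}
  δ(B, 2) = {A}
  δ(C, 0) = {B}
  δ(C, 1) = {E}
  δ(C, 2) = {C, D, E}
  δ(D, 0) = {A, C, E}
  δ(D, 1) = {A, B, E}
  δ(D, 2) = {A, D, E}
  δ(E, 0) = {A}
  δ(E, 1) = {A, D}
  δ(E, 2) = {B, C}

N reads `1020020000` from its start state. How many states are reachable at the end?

Start: {E}
read 1: {A, D}
read 0: {A, B, C, D, E}
read 2: {A, B, C, D, E}
read 0: {A, B, C, D, E}
read 0: {A, B, C, D, E}
read 2: {A, B, C, D, E}
read 0: {A, B, C, D, E}
read 0: {A, B, C, D, E}
read 0: {A, B, C, D, E}
read 0: {A, B, C, D, E}
Final reachable set {A, B, C, D, E} has 5 states.

5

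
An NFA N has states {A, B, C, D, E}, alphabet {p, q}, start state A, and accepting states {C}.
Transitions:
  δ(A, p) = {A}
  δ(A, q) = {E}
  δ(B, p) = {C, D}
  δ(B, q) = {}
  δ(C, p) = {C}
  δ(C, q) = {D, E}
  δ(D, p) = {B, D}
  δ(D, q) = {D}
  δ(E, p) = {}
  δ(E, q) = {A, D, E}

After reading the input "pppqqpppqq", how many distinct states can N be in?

Start: {A}
read p: {A}
read p: {A}
read p: {A}
read q: {E}
read q: {A, D, E}
read p: {A, B, D}
read p: {A, B, C, D}
read p: {A, B, C, D}
read q: {D, E}
read q: {A, D, E}
Final reachable set {A, D, E} has 3 states.

3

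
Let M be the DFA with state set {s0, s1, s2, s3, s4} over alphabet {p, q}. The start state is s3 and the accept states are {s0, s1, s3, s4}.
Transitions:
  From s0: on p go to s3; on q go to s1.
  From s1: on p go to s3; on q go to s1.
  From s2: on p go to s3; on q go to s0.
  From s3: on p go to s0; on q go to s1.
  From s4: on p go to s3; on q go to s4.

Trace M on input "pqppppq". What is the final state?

s3 --p--> s0
s0 --q--> s1
s1 --p--> s3
s3 --p--> s0
s0 --p--> s3
s3 --p--> s0
s0 --q--> s1

s1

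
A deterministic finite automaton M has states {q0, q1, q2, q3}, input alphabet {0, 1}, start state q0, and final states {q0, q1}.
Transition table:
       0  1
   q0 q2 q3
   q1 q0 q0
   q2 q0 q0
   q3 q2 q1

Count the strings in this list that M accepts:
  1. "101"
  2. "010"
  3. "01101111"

2

"101": accepted
"010": rejected
"01101111": accepted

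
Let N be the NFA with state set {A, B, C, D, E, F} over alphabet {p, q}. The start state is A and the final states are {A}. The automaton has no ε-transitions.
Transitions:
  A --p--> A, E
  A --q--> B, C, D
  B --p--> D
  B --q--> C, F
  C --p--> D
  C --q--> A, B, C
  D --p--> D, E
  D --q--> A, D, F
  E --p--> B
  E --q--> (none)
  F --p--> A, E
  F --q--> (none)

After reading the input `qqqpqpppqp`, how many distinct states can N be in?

Start: {A}
read q: {B, C, D}
read q: {A, B, C, D, F}
read q: {A, B, C, D, F}
read p: {A, D, E}
read q: {A, B, C, D, F}
read p: {A, D, E}
read p: {A, B, D, E}
read p: {A, B, D, E}
read q: {A, B, C, D, F}
read p: {A, D, E}
Final reachable set {A, D, E} has 3 states.

3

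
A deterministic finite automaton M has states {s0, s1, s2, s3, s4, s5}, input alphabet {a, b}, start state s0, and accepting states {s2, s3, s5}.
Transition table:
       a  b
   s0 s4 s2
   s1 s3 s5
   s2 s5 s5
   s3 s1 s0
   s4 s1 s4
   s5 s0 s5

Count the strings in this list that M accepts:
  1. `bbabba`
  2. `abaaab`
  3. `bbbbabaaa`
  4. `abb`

`bbabba`: rejected
`abaaab`: accepted
`bbbbabaaa`: rejected
`abb`: rejected

1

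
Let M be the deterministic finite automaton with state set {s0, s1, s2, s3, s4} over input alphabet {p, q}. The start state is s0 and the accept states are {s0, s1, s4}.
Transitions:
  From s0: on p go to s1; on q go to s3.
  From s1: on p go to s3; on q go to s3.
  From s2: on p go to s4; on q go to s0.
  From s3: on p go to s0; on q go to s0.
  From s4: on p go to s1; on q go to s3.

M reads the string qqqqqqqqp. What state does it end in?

s1

s0 --q--> s3
s3 --q--> s0
s0 --q--> s3
s3 --q--> s0
s0 --q--> s3
s3 --q--> s0
s0 --q--> s3
s3 --q--> s0
s0 --p--> s1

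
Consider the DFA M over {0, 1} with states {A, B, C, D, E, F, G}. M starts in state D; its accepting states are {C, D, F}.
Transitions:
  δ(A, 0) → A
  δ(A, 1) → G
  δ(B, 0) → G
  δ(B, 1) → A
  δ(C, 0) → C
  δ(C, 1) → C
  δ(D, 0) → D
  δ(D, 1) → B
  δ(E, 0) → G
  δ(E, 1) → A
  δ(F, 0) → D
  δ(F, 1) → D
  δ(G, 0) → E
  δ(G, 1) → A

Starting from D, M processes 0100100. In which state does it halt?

D --0--> D
D --1--> B
B --0--> G
G --0--> E
E --1--> A
A --0--> A
A --0--> A

A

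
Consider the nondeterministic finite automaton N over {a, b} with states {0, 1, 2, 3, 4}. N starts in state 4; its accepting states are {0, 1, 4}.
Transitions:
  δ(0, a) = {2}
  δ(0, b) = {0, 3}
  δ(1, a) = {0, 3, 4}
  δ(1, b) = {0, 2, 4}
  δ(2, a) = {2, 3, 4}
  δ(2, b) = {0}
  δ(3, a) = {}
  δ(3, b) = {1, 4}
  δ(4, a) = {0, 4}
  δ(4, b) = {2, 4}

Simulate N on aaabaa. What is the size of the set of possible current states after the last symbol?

4

Start: {4}
read a: {0, 4}
read a: {0, 2, 4}
read a: {0, 2, 3, 4}
read b: {0, 1, 2, 3, 4}
read a: {0, 2, 3, 4}
read a: {0, 2, 3, 4}
Final reachable set {0, 2, 3, 4} has 4 states.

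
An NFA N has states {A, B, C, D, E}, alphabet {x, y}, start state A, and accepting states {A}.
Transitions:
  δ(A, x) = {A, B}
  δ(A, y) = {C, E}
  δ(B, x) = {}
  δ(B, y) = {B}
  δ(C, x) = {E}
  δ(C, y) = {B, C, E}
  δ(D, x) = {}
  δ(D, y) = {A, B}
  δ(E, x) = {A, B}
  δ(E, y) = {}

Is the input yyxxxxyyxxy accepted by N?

Start: {A}
read y: {C, E}
read y: {B, C, E}
read x: {A, B, E}
read x: {A, B}
read x: {A, B}
read x: {A, B}
read y: {B, C, E}
read y: {B, C, E}
read x: {A, B, E}
read x: {A, B}
read y: {B, C, E}
Reachable ∩ accepting = {} — empty.

rejected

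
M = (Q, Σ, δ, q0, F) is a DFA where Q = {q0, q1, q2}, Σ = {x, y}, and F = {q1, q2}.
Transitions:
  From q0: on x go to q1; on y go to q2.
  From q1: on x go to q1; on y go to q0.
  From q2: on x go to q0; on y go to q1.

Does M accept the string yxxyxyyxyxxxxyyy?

q0 --y--> q2
q2 --x--> q0
q0 --x--> q1
q1 --y--> q0
q0 --x--> q1
q1 --y--> q0
q0 --y--> q2
q2 --x--> q0
q0 --y--> q2
q2 --x--> q0
q0 --x--> q1
q1 --x--> q1
q1 --x--> q1
q1 --y--> q0
q0 --y--> q2
q2 --y--> q1
End in state q1, which is an accepting state.

accepted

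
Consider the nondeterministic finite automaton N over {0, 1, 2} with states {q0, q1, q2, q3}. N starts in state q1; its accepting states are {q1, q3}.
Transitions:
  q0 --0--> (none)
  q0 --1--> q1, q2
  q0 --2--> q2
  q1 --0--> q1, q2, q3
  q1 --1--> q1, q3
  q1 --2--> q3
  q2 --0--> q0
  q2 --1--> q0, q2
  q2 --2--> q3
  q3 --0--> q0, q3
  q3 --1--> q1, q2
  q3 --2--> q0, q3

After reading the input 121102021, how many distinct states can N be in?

3

Start: {q1}
read 1: {q1, q3}
read 2: {q0, q3}
read 1: {q1, q2}
read 1: {q0, q1, q2, q3}
read 0: {q0, q1, q2, q3}
read 2: {q0, q2, q3}
read 0: {q0, q3}
read 2: {q0, q2, q3}
read 1: {q0, q1, q2}
Final reachable set {q0, q1, q2} has 3 states.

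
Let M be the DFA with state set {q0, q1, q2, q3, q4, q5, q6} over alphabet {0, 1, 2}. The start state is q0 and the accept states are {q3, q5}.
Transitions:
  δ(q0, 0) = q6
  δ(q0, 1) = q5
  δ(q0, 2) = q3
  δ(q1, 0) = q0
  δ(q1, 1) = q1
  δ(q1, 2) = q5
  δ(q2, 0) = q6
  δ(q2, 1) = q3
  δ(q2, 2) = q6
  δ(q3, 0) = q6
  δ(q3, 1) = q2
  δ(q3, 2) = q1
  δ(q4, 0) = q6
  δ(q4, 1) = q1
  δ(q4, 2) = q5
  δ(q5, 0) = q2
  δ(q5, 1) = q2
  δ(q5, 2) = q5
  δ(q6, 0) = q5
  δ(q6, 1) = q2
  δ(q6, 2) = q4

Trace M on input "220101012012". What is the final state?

q0 --2--> q3
q3 --2--> q1
q1 --0--> q0
q0 --1--> q5
q5 --0--> q2
q2 --1--> q3
q3 --0--> q6
q6 --1--> q2
q2 --2--> q6
q6 --0--> q5
q5 --1--> q2
q2 --2--> q6

q6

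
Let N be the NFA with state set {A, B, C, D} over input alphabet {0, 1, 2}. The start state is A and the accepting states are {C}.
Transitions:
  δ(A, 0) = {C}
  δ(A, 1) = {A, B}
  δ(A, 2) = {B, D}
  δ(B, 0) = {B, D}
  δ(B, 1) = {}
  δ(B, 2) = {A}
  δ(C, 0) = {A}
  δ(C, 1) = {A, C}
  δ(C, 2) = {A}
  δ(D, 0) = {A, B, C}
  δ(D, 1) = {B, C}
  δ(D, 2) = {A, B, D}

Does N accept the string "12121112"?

Start: {A}
read 1: {A, B}
read 2: {A, B, D}
read 1: {A, B, C}
read 2: {A, B, D}
read 1: {A, B, C}
read 1: {A, B, C}
read 1: {A, B, C}
read 2: {A, B, D}
Reachable ∩ accepting = {} — empty.

rejected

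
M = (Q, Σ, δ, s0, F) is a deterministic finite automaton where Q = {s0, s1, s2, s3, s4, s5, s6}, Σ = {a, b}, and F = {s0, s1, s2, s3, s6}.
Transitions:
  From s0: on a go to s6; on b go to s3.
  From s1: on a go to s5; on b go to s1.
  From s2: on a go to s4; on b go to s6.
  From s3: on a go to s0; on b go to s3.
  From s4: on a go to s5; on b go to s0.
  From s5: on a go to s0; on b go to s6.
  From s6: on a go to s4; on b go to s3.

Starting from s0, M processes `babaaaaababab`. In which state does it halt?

s0 --b--> s3
s3 --a--> s0
s0 --b--> s3
s3 --a--> s0
s0 --a--> s6
s6 --a--> s4
s4 --a--> s5
s5 --a--> s0
s0 --b--> s3
s3 --a--> s0
s0 --b--> s3
s3 --a--> s0
s0 --b--> s3

s3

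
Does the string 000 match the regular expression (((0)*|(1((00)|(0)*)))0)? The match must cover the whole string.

yes

Split as 00·0: ((0)*|(1((00)|(0)*))) matches 00 and 0 matches 0.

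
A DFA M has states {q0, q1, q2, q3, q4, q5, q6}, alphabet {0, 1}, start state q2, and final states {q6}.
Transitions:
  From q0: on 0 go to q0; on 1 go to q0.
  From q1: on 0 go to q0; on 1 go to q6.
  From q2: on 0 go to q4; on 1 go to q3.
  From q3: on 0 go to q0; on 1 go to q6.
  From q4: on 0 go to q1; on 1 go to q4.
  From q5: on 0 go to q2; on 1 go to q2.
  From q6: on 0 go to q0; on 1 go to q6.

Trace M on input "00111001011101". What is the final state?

q0

q2 --0--> q4
q4 --0--> q1
q1 --1--> q6
q6 --1--> q6
q6 --1--> q6
q6 --0--> q0
q0 --0--> q0
q0 --1--> q0
q0 --0--> q0
q0 --1--> q0
q0 --1--> q0
q0 --1--> q0
q0 --0--> q0
q0 --1--> q0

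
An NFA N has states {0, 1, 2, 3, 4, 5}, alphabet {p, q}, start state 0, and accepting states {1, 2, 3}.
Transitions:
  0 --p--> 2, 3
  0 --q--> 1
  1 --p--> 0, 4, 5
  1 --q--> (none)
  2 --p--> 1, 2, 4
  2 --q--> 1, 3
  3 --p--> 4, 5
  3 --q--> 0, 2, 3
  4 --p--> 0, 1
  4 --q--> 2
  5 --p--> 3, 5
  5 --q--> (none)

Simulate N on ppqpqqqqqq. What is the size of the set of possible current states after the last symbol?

4

Start: {0}
read p: {2, 3}
read p: {1, 2, 4, 5}
read q: {1, 2, 3}
read p: {0, 1, 2, 4, 5}
read q: {1, 2, 3}
read q: {0, 1, 2, 3}
read q: {0, 1, 2, 3}
read q: {0, 1, 2, 3}
read q: {0, 1, 2, 3}
read q: {0, 1, 2, 3}
Final reachable set {0, 1, 2, 3} has 4 states.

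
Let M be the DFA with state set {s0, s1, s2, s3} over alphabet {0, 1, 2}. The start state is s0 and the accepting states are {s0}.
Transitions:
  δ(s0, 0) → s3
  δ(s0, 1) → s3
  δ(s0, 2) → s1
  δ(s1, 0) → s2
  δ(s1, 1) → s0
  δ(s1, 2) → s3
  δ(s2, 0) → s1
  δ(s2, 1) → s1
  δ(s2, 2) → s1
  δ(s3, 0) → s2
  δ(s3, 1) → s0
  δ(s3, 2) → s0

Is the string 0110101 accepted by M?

rejected

s0 --0--> s3
s3 --1--> s0
s0 --1--> s3
s3 --0--> s2
s2 --1--> s1
s1 --0--> s2
s2 --1--> s1
End in state s1, which is not an accepting state.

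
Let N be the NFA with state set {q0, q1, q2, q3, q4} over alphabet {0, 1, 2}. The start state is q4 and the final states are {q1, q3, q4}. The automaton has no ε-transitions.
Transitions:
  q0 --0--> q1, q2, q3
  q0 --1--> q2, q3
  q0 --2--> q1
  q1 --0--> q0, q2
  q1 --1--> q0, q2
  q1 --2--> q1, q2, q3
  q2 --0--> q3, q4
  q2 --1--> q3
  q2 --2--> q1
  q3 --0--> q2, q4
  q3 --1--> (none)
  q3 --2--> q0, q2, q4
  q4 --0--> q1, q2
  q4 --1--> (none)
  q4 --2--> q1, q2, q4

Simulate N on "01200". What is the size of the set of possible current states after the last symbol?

5

Start: {q4}
read 0: {q1, q2}
read 1: {q0, q2, q3}
read 2: {q0, q1, q2, q4}
read 0: {q0, q1, q2, q3, q4}
read 0: {q0, q1, q2, q3, q4}
Final reachable set {q0, q1, q2, q3, q4} has 5 states.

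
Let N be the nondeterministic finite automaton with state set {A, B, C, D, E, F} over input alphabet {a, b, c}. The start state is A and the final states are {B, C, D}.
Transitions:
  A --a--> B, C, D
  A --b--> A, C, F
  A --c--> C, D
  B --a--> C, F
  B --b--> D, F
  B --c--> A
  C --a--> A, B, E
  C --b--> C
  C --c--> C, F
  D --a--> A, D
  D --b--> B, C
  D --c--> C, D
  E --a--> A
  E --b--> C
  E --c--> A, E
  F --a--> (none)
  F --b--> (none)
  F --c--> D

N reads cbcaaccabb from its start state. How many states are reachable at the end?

Start: {A}
read c: {C, D}
read b: {B, C}
read c: {A, C, F}
read a: {A, B, C, D, E}
read a: {A, B, C, D, E, F}
read c: {A, C, D, E, F}
read c: {A, C, D, E, F}
read a: {A, B, C, D, E}
read b: {A, B, C, D, F}
read b: {A, B, C, D, F}
Final reachable set {A, B, C, D, F} has 5 states.

5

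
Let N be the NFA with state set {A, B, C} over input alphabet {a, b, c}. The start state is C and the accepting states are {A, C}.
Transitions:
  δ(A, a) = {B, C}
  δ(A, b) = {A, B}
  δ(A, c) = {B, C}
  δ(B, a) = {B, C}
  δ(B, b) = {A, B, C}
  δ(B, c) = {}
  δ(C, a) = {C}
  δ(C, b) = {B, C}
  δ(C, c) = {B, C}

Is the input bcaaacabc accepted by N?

accepted

Start: {C}
read b: {B, C}
read c: {B, C}
read a: {B, C}
read a: {B, C}
read a: {B, C}
read c: {B, C}
read a: {B, C}
read b: {A, B, C}
read c: {B, C}
Reachable ∩ accepting = {C} — nonempty.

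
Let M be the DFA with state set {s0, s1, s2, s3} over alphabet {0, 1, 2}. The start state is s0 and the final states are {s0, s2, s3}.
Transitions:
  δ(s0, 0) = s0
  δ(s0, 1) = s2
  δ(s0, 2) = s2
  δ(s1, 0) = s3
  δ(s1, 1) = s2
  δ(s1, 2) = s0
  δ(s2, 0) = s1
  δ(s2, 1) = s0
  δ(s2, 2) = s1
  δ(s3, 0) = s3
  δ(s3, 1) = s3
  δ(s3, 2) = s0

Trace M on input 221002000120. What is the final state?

s0 --2--> s2
s2 --2--> s1
s1 --1--> s2
s2 --0--> s1
s1 --0--> s3
s3 --2--> s0
s0 --0--> s0
s0 --0--> s0
s0 --0--> s0
s0 --1--> s2
s2 --2--> s1
s1 --0--> s3

s3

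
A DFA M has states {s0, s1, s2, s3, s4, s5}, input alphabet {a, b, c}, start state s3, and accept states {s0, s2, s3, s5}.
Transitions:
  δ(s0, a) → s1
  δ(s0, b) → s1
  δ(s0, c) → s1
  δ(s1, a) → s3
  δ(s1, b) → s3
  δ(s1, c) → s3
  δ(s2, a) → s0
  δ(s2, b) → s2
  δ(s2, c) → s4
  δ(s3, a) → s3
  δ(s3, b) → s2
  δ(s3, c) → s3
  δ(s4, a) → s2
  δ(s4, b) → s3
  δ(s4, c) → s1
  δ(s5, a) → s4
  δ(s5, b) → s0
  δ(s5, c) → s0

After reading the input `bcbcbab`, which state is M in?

s3 --b--> s2
s2 --c--> s4
s4 --b--> s3
s3 --c--> s3
s3 --b--> s2
s2 --a--> s0
s0 --b--> s1

s1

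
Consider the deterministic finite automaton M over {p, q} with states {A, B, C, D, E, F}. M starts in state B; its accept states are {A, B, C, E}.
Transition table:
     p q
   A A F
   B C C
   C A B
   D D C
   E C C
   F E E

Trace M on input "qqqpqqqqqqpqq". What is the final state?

C

B --q--> C
C --q--> B
B --q--> C
C --p--> A
A --q--> F
F --q--> E
E --q--> C
C --q--> B
B --q--> C
C --q--> B
B --p--> C
C --q--> B
B --q--> C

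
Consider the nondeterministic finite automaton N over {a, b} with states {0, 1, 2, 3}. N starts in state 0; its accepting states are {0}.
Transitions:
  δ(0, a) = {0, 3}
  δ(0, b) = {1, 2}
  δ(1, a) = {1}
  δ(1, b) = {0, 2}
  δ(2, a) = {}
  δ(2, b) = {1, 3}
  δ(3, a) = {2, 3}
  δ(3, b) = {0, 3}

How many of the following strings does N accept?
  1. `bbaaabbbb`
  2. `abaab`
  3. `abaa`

`bbaaabbbb`: accepted
`abaab`: accepted
`abaa`: accepted

3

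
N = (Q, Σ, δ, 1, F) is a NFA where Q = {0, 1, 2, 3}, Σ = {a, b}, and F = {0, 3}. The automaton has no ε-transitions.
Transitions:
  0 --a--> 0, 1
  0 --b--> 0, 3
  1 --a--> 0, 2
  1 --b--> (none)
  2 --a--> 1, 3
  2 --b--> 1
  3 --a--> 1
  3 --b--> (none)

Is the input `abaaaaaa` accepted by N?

accepted

Start: {1}
read a: {0, 2}
read b: {0, 1, 3}
read a: {0, 1, 2}
read a: {0, 1, 2, 3}
read a: {0, 1, 2, 3}
read a: {0, 1, 2, 3}
read a: {0, 1, 2, 3}
read a: {0, 1, 2, 3}
Reachable ∩ accepting = {0, 3} — nonempty.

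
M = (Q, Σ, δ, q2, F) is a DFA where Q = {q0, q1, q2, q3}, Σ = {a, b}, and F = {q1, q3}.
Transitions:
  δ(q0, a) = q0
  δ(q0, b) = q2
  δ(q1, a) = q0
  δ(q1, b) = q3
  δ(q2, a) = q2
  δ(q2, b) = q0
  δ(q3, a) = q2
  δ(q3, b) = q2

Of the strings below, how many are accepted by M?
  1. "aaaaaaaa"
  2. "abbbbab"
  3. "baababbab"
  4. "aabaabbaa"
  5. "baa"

"aaaaaaaa": rejected
"abbbbab": rejected
"baababbab": rejected
"aabaabbaa": rejected
"baa": rejected

0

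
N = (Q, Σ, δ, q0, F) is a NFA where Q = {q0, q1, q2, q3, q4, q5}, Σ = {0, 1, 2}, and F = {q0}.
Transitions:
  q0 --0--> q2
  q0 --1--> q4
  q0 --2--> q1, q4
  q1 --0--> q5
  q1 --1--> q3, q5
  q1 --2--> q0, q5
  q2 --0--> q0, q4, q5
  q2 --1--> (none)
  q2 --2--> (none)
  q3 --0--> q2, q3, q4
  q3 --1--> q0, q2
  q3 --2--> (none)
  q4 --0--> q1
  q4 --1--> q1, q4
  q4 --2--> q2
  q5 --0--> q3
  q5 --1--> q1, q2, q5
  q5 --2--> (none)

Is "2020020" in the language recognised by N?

Start: {q0}
read 2: {q1, q4}
read 0: {q1, q5}
read 2: {q0, q5}
read 0: {q2, q3}
read 0: {q0, q2, q3, q4, q5}
read 2: {q1, q2, q4}
read 0: {q0, q1, q4, q5}
Reachable ∩ accepting = {q0} — nonempty.

accepted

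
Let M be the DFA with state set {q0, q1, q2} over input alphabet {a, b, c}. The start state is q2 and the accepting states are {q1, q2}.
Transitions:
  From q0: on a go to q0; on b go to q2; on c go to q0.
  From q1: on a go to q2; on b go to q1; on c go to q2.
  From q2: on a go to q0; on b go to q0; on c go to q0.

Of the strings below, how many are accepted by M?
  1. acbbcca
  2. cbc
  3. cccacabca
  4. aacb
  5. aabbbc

1

acbbcca: rejected
cbc: rejected
cccacabca: rejected
aacb: accepted
aabbbc: rejected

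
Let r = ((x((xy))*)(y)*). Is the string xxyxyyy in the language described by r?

yes

Split as xxyxy·yy: (x((xy))*) matches xxyxy and (y)* matches yy.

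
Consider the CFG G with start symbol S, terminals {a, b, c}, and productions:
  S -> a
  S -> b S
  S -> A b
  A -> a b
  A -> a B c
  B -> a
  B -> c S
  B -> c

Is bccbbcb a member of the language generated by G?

no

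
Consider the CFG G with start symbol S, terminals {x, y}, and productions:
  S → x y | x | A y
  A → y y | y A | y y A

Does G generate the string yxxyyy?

no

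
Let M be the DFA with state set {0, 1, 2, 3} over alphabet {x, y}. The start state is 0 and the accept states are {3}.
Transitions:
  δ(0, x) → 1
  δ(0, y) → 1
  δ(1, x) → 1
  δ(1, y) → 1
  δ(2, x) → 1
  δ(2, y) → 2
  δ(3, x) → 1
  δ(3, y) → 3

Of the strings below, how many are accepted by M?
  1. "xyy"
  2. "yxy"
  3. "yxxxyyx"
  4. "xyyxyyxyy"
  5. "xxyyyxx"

0

"xyy": rejected
"yxy": rejected
"yxxxyyx": rejected
"xyyxyyxyy": rejected
"xxyyyxx": rejected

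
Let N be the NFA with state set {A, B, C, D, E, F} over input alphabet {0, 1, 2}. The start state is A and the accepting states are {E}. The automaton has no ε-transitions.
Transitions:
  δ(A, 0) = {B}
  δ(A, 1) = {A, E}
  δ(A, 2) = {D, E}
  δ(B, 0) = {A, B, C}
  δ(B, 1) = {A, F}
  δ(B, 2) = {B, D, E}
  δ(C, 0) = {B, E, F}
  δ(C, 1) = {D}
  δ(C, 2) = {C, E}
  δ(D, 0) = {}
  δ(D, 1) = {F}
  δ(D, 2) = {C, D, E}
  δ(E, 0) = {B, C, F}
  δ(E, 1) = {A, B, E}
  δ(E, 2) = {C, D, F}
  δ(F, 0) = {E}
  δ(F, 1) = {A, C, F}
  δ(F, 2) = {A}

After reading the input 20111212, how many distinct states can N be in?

Start: {A}
read 2: {D, E}
read 0: {B, C, F}
read 1: {A, C, D, F}
read 1: {A, C, D, E, F}
read 1: {A, B, C, D, E, F}
read 2: {A, B, C, D, E, F}
read 1: {A, B, C, D, E, F}
read 2: {A, B, C, D, E, F}
Final reachable set {A, B, C, D, E, F} has 6 states.

6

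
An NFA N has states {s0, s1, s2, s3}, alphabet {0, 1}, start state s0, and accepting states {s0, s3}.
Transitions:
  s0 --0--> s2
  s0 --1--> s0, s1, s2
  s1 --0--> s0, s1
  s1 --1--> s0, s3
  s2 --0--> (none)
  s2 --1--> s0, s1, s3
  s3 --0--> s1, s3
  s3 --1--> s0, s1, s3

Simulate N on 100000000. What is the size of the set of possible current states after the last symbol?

Start: {s0}
read 1: {s0, s1, s2}
read 0: {s0, s1, s2}
read 0: {s0, s1, s2}
read 0: {s0, s1, s2}
read 0: {s0, s1, s2}
read 0: {s0, s1, s2}
read 0: {s0, s1, s2}
read 0: {s0, s1, s2}
read 0: {s0, s1, s2}
Final reachable set {s0, s1, s2} has 3 states.

3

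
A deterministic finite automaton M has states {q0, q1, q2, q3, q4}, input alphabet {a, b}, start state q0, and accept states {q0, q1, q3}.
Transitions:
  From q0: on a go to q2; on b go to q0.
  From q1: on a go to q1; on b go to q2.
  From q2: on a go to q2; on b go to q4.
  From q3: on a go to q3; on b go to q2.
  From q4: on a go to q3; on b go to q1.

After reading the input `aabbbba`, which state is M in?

q3

q0 --a--> q2
q2 --a--> q2
q2 --b--> q4
q4 --b--> q1
q1 --b--> q2
q2 --b--> q4
q4 --a--> q3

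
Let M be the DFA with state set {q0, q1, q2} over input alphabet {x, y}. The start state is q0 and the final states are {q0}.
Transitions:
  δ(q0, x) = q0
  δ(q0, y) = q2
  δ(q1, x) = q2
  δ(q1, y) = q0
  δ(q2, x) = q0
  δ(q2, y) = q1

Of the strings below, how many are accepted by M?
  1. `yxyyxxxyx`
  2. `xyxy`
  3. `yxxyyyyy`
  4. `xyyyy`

1

`yxyyxxxyx`: accepted
`xyxy`: rejected
`yxxyyyyy`: rejected
`xyyyy`: rejected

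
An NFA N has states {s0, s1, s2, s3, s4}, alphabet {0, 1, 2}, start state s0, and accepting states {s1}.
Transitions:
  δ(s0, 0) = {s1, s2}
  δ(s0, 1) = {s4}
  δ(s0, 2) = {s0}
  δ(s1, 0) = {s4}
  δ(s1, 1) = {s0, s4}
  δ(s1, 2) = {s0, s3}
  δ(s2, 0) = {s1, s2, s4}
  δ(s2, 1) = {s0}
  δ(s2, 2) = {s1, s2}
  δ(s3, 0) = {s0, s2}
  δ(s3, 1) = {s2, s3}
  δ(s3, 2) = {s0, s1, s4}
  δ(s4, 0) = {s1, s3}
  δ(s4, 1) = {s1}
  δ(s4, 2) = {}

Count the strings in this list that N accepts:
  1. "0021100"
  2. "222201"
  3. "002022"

"0021100": accepted
"222201": rejected
"002022": accepted

2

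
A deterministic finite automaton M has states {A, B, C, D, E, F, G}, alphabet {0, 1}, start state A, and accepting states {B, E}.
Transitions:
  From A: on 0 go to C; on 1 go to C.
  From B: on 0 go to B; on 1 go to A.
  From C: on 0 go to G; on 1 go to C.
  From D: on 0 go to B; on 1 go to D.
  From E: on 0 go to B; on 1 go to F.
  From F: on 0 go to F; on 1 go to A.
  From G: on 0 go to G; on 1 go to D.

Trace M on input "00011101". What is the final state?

A --0--> C
C --0--> G
G --0--> G
G --1--> D
D --1--> D
D --1--> D
D --0--> B
B --1--> A

A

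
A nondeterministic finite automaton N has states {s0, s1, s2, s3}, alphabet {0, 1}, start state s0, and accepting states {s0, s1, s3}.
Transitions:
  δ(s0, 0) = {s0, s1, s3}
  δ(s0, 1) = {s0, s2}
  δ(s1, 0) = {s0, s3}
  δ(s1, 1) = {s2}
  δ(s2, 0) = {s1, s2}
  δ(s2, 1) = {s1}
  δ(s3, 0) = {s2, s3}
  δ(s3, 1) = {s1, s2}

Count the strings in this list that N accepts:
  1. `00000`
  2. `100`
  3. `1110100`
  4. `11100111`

`00000`: accepted
`100`: accepted
`1110100`: accepted
`11100111`: accepted

4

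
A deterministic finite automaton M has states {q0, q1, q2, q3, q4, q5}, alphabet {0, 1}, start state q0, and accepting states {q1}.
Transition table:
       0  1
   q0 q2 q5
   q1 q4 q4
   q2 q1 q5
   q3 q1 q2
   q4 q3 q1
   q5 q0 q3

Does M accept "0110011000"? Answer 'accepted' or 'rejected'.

q0 --0--> q2
q2 --1--> q5
q5 --1--> q3
q3 --0--> q1
q1 --0--> q4
q4 --1--> q1
q1 --1--> q4
q4 --0--> q3
q3 --0--> q1
q1 --0--> q4
End in state q4, which is not an accepting state.

rejected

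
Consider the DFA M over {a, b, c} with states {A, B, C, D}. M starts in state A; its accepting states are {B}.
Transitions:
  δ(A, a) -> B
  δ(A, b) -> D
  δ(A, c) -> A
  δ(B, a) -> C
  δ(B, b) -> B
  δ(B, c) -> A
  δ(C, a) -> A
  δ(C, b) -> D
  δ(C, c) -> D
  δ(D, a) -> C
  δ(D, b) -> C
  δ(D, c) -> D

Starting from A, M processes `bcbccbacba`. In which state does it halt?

A --b--> D
D --c--> D
D --b--> C
C --c--> D
D --c--> D
D --b--> C
C --a--> A
A --c--> A
A --b--> D
D --a--> C

C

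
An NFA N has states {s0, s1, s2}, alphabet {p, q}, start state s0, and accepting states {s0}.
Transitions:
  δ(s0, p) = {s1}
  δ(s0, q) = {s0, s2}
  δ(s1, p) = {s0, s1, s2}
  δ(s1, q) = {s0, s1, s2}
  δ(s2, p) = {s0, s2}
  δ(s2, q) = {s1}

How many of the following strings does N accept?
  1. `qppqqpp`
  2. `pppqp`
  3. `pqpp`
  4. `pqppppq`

4

`qppqqpp`: accepted
`pppqp`: accepted
`pqpp`: accepted
`pqppppq`: accepted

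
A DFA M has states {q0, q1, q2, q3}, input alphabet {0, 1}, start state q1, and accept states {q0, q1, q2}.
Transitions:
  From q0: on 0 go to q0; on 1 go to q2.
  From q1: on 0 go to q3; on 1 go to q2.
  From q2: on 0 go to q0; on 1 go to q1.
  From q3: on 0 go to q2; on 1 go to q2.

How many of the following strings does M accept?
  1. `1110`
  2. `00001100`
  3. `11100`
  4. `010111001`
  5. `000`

`1110`: accepted
`00001100`: accepted
`11100`: accepted
`010111001`: accepted
`000`: accepted

5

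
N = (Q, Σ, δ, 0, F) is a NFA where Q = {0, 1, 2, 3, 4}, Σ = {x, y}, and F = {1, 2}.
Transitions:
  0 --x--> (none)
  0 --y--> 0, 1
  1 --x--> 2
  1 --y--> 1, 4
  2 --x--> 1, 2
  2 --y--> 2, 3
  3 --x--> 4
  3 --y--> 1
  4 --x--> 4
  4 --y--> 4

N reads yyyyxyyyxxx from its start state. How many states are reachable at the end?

3

Start: {0}
read y: {0, 1}
read y: {0, 1, 4}
read y: {0, 1, 4}
read y: {0, 1, 4}
read x: {2, 4}
read y: {2, 3, 4}
read y: {1, 2, 3, 4}
read y: {1, 2, 3, 4}
read x: {1, 2, 4}
read x: {1, 2, 4}
read x: {1, 2, 4}
Final reachable set {1, 2, 4} has 3 states.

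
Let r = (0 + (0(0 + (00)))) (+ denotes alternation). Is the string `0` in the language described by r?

The left alternative 0 matches 0.

yes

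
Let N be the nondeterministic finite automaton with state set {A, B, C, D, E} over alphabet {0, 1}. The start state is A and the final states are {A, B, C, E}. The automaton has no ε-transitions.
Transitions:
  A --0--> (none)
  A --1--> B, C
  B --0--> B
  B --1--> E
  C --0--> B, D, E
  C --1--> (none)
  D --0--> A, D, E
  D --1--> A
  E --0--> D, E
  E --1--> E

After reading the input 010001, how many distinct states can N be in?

Start: {A}
read 0: {}
The reachable set is empty and stays empty for the remaining 5 symbols.
Final reachable set {} has 0 states.

0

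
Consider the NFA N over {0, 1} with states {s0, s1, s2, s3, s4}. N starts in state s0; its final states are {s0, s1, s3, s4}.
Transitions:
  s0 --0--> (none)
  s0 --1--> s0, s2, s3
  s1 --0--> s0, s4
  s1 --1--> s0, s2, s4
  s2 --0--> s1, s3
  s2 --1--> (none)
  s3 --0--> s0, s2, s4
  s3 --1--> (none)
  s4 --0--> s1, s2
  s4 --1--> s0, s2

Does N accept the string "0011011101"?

Start: {s0}
read 0: {}
The reachable set is empty and stays empty for the remaining 9 symbols.
Reachable ∩ accepting = {} — empty.

rejected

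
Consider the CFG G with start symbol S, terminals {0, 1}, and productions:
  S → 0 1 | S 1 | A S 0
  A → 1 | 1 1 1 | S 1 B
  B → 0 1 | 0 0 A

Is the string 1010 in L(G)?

S ⇒ AS0 ⇒ 1S0 ⇒ 1010

yes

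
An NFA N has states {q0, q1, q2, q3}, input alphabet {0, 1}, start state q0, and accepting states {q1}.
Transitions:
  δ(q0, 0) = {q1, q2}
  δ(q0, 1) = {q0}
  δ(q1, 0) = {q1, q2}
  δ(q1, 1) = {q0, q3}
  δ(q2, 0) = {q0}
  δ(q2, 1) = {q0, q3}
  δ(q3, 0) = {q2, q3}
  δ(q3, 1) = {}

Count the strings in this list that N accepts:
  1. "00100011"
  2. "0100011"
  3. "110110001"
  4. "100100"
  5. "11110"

"00100011": rejected
"0100011": rejected
"110110001": rejected
"100100": accepted
"11110": accepted

2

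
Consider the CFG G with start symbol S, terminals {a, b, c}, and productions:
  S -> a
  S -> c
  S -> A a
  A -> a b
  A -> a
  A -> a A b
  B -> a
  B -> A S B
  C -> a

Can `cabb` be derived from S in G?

no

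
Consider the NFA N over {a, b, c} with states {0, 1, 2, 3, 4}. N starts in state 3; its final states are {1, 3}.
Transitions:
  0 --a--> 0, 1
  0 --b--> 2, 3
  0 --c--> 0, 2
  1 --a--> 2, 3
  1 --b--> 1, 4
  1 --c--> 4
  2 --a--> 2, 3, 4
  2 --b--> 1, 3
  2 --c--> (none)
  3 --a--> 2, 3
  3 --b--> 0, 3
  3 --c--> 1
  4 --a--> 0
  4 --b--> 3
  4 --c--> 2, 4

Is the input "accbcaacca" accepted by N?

accepted

Start: {3}
read a: {2, 3}
read c: {1}
read c: {4}
read b: {3}
read c: {1}
read a: {2, 3}
read a: {2, 3, 4}
read c: {1, 2, 4}
read c: {2, 4}
read a: {0, 2, 3, 4}
Reachable ∩ accepting = {3} — nonempty.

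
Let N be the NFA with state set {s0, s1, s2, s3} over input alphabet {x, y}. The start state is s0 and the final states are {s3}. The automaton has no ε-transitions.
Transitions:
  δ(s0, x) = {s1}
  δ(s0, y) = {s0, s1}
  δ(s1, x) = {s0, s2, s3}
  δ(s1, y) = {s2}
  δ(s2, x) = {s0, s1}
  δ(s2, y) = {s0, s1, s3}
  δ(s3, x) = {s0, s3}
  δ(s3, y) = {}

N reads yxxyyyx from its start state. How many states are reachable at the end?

4

Start: {s0}
read y: {s0, s1}
read x: {s0, s1, s2, s3}
read x: {s0, s1, s2, s3}
read y: {s0, s1, s2, s3}
read y: {s0, s1, s2, s3}
read y: {s0, s1, s2, s3}
read x: {s0, s1, s2, s3}
Final reachable set {s0, s1, s2, s3} has 4 states.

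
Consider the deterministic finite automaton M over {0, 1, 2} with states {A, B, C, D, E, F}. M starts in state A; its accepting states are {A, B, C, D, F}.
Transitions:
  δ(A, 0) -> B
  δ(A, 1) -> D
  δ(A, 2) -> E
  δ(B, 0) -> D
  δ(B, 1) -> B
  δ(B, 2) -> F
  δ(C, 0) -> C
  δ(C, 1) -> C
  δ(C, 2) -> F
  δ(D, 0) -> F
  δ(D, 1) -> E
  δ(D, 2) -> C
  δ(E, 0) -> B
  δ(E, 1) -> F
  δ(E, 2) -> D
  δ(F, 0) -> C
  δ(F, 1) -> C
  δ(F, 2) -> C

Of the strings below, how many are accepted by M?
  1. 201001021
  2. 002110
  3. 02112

201001021: accepted
002110: accepted
02112: accepted

3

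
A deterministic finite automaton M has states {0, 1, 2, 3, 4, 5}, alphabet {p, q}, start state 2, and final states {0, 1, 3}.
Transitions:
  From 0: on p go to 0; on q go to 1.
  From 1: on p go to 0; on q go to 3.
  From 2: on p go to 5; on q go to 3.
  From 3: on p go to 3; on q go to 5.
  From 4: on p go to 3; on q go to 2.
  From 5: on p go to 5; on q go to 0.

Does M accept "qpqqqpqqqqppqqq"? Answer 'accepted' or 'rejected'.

rejected

2 --q--> 3
3 --p--> 3
3 --q--> 5
5 --q--> 0
0 --q--> 1
1 --p--> 0
0 --q--> 1
1 --q--> 3
3 --q--> 5
5 --q--> 0
0 --p--> 0
0 --p--> 0
0 --q--> 1
1 --q--> 3
3 --q--> 5
End in state 5, which is not an accepting state.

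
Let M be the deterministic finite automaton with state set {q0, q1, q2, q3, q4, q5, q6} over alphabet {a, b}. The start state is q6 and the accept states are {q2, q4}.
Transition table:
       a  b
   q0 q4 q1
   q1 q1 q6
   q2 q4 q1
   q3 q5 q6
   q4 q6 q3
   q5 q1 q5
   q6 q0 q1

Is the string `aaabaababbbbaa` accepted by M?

accepted

q6 --a--> q0
q0 --a--> q4
q4 --a--> q6
q6 --b--> q1
q1 --a--> q1
q1 --a--> q1
q1 --b--> q6
q6 --a--> q0
q0 --b--> q1
q1 --b--> q6
q6 --b--> q1
q1 --b--> q6
q6 --a--> q0
q0 --a--> q4
End in state q4, which is an accepting state.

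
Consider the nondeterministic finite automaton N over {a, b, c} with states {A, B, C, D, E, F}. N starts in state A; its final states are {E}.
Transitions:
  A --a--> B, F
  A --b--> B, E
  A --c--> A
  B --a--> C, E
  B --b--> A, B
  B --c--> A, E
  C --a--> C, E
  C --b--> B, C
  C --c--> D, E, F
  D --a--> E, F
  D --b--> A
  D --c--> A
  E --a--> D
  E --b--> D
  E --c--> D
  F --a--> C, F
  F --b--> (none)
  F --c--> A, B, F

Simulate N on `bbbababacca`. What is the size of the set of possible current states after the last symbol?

Start: {A}
read b: {B, E}
read b: {A, B, D}
read b: {A, B, E}
read a: {B, C, D, E, F}
read b: {A, B, C, D}
read a: {B, C, E, F}
read b: {A, B, C, D}
read a: {B, C, E, F}
read c: {A, B, D, E, F}
read c: {A, B, D, E, F}
read a: {B, C, D, E, F}
Final reachable set {B, C, D, E, F} has 5 states.

5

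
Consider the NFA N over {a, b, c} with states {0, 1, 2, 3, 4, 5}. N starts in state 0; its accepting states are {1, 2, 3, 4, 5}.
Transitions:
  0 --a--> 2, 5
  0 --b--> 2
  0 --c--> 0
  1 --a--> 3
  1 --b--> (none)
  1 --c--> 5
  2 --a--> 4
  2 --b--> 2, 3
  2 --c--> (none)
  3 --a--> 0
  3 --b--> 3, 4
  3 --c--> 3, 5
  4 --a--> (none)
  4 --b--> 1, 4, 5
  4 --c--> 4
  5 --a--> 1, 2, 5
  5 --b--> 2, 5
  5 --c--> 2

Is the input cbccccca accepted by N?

Start: {0}
read c: {0}
read b: {2}
read c: {}
The reachable set is empty and stays empty for the remaining 5 symbols.
Reachable ∩ accepting = {} — empty.

rejected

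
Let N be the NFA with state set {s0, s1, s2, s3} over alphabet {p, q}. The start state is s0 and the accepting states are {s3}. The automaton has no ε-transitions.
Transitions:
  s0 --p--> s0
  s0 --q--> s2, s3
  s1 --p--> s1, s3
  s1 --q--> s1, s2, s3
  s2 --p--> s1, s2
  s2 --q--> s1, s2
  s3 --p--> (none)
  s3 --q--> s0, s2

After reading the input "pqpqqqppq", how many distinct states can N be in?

Start: {s0}
read p: {s0}
read q: {s2, s3}
read p: {s1, s2}
read q: {s1, s2, s3}
read q: {s0, s1, s2, s3}
read q: {s0, s1, s2, s3}
read p: {s0, s1, s2, s3}
read p: {s0, s1, s2, s3}
read q: {s0, s1, s2, s3}
Final reachable set {s0, s1, s2, s3} has 4 states.

4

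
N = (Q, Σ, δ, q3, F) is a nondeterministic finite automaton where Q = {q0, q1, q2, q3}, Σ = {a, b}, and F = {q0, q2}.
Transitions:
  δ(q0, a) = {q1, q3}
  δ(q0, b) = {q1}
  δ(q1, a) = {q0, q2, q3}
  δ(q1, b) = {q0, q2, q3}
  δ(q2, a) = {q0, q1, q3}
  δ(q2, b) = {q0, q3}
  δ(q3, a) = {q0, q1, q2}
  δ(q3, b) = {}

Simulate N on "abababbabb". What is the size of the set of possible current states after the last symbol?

Start: {q3}
read a: {q0, q1, q2}
read b: {q0, q1, q2, q3}
read a: {q0, q1, q2, q3}
read b: {q0, q1, q2, q3}
read a: {q0, q1, q2, q3}
read b: {q0, q1, q2, q3}
read b: {q0, q1, q2, q3}
read a: {q0, q1, q2, q3}
read b: {q0, q1, q2, q3}
read b: {q0, q1, q2, q3}
Final reachable set {q0, q1, q2, q3} has 4 states.

4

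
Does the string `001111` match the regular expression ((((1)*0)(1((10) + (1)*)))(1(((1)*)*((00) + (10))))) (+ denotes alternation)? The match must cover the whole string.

no

No split of 001111 into u·v has (((1)*0)(1((10)+(1)*))) matching u and (1(((1)*)*((00)+(10)))) matching v.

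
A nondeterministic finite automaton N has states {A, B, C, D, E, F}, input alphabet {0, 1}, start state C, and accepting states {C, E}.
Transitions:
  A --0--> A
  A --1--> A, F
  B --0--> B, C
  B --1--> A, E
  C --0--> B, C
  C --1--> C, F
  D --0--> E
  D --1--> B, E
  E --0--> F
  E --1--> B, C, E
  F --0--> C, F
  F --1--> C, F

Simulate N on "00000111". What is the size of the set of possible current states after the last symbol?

5

Start: {C}
read 0: {B, C}
read 0: {B, C}
read 0: {B, C}
read 0: {B, C}
read 0: {B, C}
read 1: {A, C, E, F}
read 1: {A, B, C, E, F}
read 1: {A, B, C, E, F}
Final reachable set {A, B, C, E, F} has 5 states.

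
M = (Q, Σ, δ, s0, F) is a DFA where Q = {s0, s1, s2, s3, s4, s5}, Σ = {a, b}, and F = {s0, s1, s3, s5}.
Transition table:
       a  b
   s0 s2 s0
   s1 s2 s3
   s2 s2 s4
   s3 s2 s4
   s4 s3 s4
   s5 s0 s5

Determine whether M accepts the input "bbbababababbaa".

s0 --b--> s0
s0 --b--> s0
s0 --b--> s0
s0 --a--> s2
s2 --b--> s4
s4 --a--> s3
s3 --b--> s4
s4 --a--> s3
s3 --b--> s4
s4 --a--> s3
s3 --b--> s4
s4 --b--> s4
s4 --a--> s3
s3 --a--> s2
End in state s2, which is not an accepting state.

rejected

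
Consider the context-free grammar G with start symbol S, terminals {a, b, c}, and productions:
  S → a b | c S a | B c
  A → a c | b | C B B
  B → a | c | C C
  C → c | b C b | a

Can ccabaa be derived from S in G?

S ⇒ cSa ⇒ ccSaa ⇒ ccabaa

yes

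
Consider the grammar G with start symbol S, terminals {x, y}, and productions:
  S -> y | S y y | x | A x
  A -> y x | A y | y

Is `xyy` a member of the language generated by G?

yes

S ⇒ Syy ⇒ xyy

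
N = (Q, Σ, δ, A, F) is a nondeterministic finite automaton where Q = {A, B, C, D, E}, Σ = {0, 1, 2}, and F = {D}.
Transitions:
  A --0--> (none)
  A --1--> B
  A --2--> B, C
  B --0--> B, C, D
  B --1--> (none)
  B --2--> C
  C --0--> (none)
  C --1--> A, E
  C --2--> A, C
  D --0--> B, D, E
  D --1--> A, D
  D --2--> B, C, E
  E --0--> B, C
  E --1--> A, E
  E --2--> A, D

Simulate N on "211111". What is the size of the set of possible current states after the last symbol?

Start: {A}
read 2: {B, C}
read 1: {A, E}
read 1: {A, B, E}
read 1: {A, B, E}
read 1: {A, B, E}
read 1: {A, B, E}
Final reachable set {A, B, E} has 3 states.

3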